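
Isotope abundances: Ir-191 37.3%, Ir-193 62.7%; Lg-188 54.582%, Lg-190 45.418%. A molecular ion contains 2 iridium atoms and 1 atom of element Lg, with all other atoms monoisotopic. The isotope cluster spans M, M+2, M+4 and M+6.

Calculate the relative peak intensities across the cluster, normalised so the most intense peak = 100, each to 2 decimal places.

Iridium pattern (n=2): 0.139129 : 0.467742 : 0.393129
Element Lg pattern (n=1): 0.54582 : 0.45418
Convolve the two distributions (both contribute in 2-u steps):
  M: 0.139129×0.54582 = 0.075939
  M+2: 0.139129×0.45418 + 0.467742×0.54582 = 0.318493
  M+4: 0.467742×0.45418 + 0.393129×0.54582 = 0.427017
  M+6: 0.393129×0.45418 = 0.178551
Scale to base peak (0.427017) = 100: 17.78 : 74.59 : 100.00 : 41.81

17.78 : 74.59 : 100.00 : 41.81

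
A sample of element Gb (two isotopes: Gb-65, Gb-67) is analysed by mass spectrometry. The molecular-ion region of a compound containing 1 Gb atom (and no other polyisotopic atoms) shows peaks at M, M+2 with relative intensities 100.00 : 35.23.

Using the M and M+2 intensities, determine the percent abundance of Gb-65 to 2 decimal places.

73.95%

If p is the fraction of Gb that is Gb-65, then I(M+2)/I(M) = [C(1,1)·p^0·(1−p)] / p^1 = 1·(1−p)/p = 35.23/100.00 = 0.3523
(1−p)/p = 0.3523/1 = 0.3523  ⇒  p = 1/(1 + 0.3523) = 0.7395
Gb-65: 73.95%, Gb-67: 26.05%.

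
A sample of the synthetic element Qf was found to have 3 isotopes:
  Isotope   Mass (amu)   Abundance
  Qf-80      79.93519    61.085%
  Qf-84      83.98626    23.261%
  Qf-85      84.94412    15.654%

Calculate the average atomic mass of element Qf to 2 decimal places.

81.66 amu

The abundance-weighted mean is 0.61085 × 79.93519 + 0.23261 × 83.98626 + 0.15654 × 84.94412
= 48.828411 + 19.536044 + 13.297153 = 81.661608 amu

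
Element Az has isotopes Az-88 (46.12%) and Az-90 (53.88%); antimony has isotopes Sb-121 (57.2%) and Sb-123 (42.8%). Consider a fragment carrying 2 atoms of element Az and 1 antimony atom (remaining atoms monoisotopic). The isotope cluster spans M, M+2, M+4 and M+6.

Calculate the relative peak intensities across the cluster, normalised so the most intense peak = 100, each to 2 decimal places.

Element Az pattern (n=2): 0.21270544 : 0.49698912 : 0.29030544
Antimony pattern (n=1): 0.5720 : 0.4280
Convolve the two distributions (both contribute in 2-u steps):
  M: 0.21270544×0.5720 = 0.121668
  M+2: 0.21270544×0.4280 + 0.49698912×0.5720 = 0.375316
  M+4: 0.49698912×0.4280 + 0.29030544×0.5720 = 0.378766
  M+6: 0.29030544×0.4280 = 0.124251
Scale to base peak (0.378766) = 100: 32.12 : 99.09 : 100.00 : 32.80

32.12 : 99.09 : 100.00 : 32.80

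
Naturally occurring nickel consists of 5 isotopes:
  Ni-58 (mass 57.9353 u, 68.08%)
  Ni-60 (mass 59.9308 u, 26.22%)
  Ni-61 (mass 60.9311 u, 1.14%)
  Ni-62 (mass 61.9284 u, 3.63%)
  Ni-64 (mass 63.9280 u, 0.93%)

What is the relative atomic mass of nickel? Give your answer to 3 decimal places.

58.693 u

Ar = Σ fᵢ·mᵢ = 0.6808 × 57.9353 + 0.2622 × 59.9308 + 0.0114 × 60.9311 + 0.0363 × 61.9284 + 0.0093 × 63.9280
= 39.44235 + 15.71386 + 0.69461 + 2.24800 + 0.59453 = 58.69335 u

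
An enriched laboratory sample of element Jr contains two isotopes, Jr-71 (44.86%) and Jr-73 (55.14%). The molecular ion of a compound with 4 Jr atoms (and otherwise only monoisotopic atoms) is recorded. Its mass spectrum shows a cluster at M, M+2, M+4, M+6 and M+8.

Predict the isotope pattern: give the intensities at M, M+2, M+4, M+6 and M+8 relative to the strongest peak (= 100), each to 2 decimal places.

Expanding (0.4486 + 0.5514)^4:
P(M) = 0.4486^4 = 0.040498
P(M+2) = 4 × 0.4486^3 × 0.5514^1 = 0.199115
P(M+4) = 6 × 0.4486^2 × 0.5514^2 = 0.367116
P(M+6) = 4 × 0.4486^1 × 0.5514^3 = 0.300829
P(M+8) = 0.5514^4 = 0.092442
The M+4 peak is largest (0.367116); scaling to 100 gives 11.03 : 54.24 : 100.00 : 81.94 : 25.18.

11.03 : 54.24 : 100.00 : 81.94 : 25.18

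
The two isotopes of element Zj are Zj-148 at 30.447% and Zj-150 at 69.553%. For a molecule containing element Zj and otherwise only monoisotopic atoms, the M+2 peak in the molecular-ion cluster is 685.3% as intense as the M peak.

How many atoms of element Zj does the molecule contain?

The M+2/M ratio from n Zj atoms is n · q/p = n · 0.69553/0.30447.
n = 6.853 × 0.30447/0.69553 = 3.00 ≈ 3

3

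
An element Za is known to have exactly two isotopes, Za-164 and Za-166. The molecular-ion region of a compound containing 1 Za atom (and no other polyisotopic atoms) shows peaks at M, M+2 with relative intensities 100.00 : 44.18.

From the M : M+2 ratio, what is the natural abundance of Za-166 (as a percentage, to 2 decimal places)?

Let p = fractional abundance of Za-164. I(M+2)/I(M) = [C(1,1)·p^0·(1−p)] / p^1 = 1·(1−p)/p = 44.18/100.00 = 0.4418
(1−p)/p = 0.4418/1 = 0.4418  ⇒  p = 1/(1 + 0.4418) = 0.6936
Za-164: 69.36%, Za-166: 30.64%.

30.64%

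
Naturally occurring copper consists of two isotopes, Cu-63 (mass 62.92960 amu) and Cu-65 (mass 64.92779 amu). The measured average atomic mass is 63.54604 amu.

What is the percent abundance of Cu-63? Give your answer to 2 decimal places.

69.15%

With x = fraction of Cu-63 (so Cu-65 is 1 − x):
62.92960·x + 64.92779·(1 − x) = 63.54604
(62.92960 − 64.92779)·x = 63.54604 − 64.92779
x = -1.38175 / -1.99819 = 0.69150 → 69.15% Cu-63, 30.85% Cu-65.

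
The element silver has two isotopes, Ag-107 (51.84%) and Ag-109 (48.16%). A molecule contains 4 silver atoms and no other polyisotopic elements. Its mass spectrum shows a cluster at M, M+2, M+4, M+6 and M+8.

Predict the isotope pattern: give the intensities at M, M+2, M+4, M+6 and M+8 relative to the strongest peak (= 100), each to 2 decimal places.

Expanding (0.5184 + 0.4816)^4:
P(M) = 0.5184^4 = 0.072220
P(M+2) = 4 × 0.5184^3 × 0.4816^1 = 0.268375
P(M+4) = 6 × 0.5184^2 × 0.4816^2 = 0.373985
P(M+6) = 4 × 0.5184^1 × 0.4816^3 = 0.231624
P(M+8) = 0.4816^4 = 0.053795
The M+4 peak is largest (0.373985); scaling to 100 gives 19.31 : 71.76 : 100.00 : 61.93 : 14.38.

19.31 : 71.76 : 100.00 : 61.93 : 14.38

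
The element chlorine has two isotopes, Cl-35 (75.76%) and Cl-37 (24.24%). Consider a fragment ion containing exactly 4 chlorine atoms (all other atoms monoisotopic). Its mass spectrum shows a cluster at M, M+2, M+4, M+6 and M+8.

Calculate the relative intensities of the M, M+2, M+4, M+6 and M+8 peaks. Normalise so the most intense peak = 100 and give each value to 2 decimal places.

78.14 : 100.00 : 47.99 : 10.24 : 0.82

Each Cl atom is independently Cl-35 (p = 0.7576) or Cl-37 (q = 0.2424); the cluster is the binomial expansion (p + q)^4.
P(M) = 0.7576^4 = 0.329428
P(M+2) = 4 × 0.7576^3 × 0.2424^1 = 0.421612
P(M+4) = 6 × 0.7576^2 × 0.2424^2 = 0.202347
P(M+6) = 4 × 0.7576^1 × 0.2424^3 = 0.043162
P(M+8) = 0.2424^4 = 0.003452
The M+2 peak is largest (0.421612); scaling to 100 gives 78.14 : 100.00 : 47.99 : 10.24 : 0.82.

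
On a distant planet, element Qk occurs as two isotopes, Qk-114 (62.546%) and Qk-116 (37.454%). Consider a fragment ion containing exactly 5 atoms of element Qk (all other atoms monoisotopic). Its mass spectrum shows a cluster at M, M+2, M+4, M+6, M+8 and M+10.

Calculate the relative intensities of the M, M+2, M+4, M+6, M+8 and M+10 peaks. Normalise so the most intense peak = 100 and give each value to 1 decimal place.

27.9 : 83.5 : 100.0 : 59.9 : 17.9 : 2.1

Expanding (0.62546 + 0.37454)^5:
P(M) = 0.62546^5 = 0.095719
P(M+2) = 5 × 0.62546^4 × 0.37454^1 = 0.286594
P(M+4) = 10 × 0.62546^3 × 0.37454^2 = 0.343238
P(M+6) = 10 × 0.62546^2 × 0.37454^3 = 0.205539
P(M+8) = 5 × 0.62546^1 × 0.37454^4 = 0.061541
P(M+10) = 0.37454^5 = 0.007370
The M+4 peak is largest (0.343238); scaling to 100 gives 27.9 : 83.5 : 100.0 : 59.9 : 17.9 : 2.1.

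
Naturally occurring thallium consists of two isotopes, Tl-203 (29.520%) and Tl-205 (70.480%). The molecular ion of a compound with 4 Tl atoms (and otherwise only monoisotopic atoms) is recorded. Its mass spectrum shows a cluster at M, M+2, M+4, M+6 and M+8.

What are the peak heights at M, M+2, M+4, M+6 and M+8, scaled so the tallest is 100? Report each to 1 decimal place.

The 4 Tl atoms are independent, so intensities follow the terms of (0.29520 + 0.70480)^4.
P(M) = 0.29520^4 = 0.007594
P(M+2) = 4 × 0.29520^3 × 0.70480^1 = 0.072523
P(M+4) = 6 × 0.29520^2 × 0.70480^2 = 0.259726
P(M+6) = 4 × 0.29520^1 × 0.70480^3 = 0.413403
P(M+8) = 0.70480^4 = 0.246754
The M+6 peak is largest (0.413403); scaling to 100 gives 1.8 : 17.5 : 62.8 : 100.0 : 59.7.

1.8 : 17.5 : 62.8 : 100.0 : 59.7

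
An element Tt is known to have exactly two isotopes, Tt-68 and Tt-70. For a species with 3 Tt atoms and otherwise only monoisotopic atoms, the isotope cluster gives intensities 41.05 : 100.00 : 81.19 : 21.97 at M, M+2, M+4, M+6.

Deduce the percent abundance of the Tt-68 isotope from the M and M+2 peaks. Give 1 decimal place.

55.2%

Write p for the Tt-68 fraction. I(M+2)/I(M) = [C(3,1)·p^2·(1−p)] / p^3 = 3·(1−p)/p = 100.00/41.05 = 2.4361
(1−p)/p = 2.4361/3 = 0.8120  ⇒  p = 1/(1 + 0.8120) = 0.5519
Tt-68: 55.2%, Tt-70: 44.8%.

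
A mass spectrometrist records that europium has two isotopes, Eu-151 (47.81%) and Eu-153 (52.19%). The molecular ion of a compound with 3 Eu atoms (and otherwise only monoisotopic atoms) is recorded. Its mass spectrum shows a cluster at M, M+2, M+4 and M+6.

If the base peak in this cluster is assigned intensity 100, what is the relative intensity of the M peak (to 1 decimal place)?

(0.4781 + 0.5219)^3 gives M 0.1093, M+2 0.3579, M+4 0.3907, M+6 0.1422; the largest is M+4.
P(M+4) = C(3,2) × 0.4781^1 × 0.5219^2 = 3 × 0.4781 × 0.27237961 = 0.390674 (base)
P(M) = C(3,0) × 0.4781^3 × 0.5219^0 = 1 × 0.10928391 × 1.0000 = 0.109284
Relative intensity = 0.109284 / 0.390674 × 100 = 28.0

28.0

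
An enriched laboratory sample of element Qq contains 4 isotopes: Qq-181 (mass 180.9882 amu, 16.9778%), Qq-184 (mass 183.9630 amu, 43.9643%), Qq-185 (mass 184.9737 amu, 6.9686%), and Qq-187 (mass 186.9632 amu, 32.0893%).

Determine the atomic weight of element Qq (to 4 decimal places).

184.4911 amu

Ar = Σ fᵢ·mᵢ = 0.169778 × 180.9882 + 0.439643 × 183.9630 + 0.069686 × 184.9737 + 0.320893 × 186.9632
= 30.72781 + 80.87805 + 12.89008 + 59.99518 = 184.49112 amu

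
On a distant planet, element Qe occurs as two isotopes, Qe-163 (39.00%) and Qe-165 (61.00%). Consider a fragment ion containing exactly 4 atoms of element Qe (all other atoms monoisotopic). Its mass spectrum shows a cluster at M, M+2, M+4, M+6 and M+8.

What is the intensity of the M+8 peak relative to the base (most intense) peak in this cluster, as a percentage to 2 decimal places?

39.10%

(0.3900 + 0.6100)^4 gives M 0.0231, M+2 0.1447, M+4 0.3396, M+6 0.3541, M+8 0.1385; the largest is M+6.
P(M+6) = C(4,3) × 0.3900^1 × 0.6100^3 = 4 × 0.3900 × 0.226981 = 0.354090 (base)
P(M+8) = C(4,4) × 0.3900^0 × 0.6100^4 = 1 × 1.0000 × 0.13845841 = 0.138458
Relative intensity = 0.138458 / 0.354090 × 100 = 39.10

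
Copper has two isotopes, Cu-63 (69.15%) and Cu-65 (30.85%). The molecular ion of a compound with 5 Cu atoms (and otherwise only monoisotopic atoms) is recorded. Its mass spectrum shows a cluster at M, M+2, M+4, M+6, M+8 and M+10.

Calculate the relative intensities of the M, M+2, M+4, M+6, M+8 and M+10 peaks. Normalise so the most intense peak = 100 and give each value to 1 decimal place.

44.8 : 100.0 : 89.2 : 39.8 : 8.9 : 0.8

Each Cu atom is independently Cu-63 (p = 0.6915) or Cu-65 (q = 0.3085); the cluster is the binomial expansion (p + q)^5.
P(M) = 0.6915^5 = 0.158111
P(M+2) = 5 × 0.6915^4 × 0.3085^1 = 0.352691
P(M+4) = 10 × 0.6915^3 × 0.3085^2 = 0.314693
P(M+6) = 10 × 0.6915^2 × 0.3085^3 = 0.140394
P(M+8) = 5 × 0.6915^1 × 0.3085^4 = 0.031317
P(M+10) = 0.3085^5 = 0.002794
The M+2 peak is largest (0.352691); scaling to 100 gives 44.8 : 100.0 : 89.2 : 39.8 : 8.9 : 0.8.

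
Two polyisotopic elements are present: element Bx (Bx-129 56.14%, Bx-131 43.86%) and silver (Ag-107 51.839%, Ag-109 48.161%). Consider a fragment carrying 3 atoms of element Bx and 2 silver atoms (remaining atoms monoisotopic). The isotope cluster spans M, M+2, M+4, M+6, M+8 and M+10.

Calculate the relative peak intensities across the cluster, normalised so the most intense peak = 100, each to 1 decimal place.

Element Bx pattern (n=3): 0.17693642 : 0.41470063 : 0.32398949 : 0.08437346
Silver pattern (n=2): 0.26872819 : 0.49932362 : 0.23194819
Convolve the two distributions (both contribute in 2-u steps):
  M: 0.17693642×0.26872819 = 0.047548
  M+2: 0.17693642×0.49932362 + 0.41470063×0.26872819 = 0.199790
  M+4: 0.17693642×0.23194819 + 0.41470063×0.49932362 + 0.32398949×0.26872819 = 0.335175
  M+6: 0.41470063×0.23194819 + 0.32398949×0.49932362 + 0.08437346×0.26872819 = 0.280638
  M+8: 0.32398949×0.23194819 + 0.08437346×0.49932362 = 0.117278
  M+10: 0.08437346×0.23194819 = 0.019570
Scale to base peak (0.335175) = 100: 14.2 : 59.6 : 100.0 : 83.7 : 35.0 : 5.8

14.2 : 59.6 : 100.0 : 83.7 : 35.0 : 5.8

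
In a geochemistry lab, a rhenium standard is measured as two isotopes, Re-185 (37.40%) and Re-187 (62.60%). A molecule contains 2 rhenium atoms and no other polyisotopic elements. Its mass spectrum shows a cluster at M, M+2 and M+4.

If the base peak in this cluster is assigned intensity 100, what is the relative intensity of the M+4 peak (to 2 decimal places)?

83.69

Term probabilities: M 0.1399, M+2 0.4682, M+4 0.3919. Base peak = M+2.
P(M+2) = C(2,1) × 0.3740^1 × 0.6260^1 = 2 × 0.3740 × 0.6260 = 0.468248 (base)
P(M+4) = C(2,2) × 0.3740^0 × 0.6260^2 = 1 × 1.0000 × 0.391876 = 0.391876
Relative intensity = 0.391876 / 0.468248 × 100 = 83.69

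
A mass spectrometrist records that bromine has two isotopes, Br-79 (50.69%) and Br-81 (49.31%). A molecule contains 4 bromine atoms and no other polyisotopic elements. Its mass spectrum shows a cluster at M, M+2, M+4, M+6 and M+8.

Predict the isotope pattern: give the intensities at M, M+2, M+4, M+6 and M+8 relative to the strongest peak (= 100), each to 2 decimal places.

17.61 : 68.53 : 100.00 : 64.85 : 15.77

The 4 Br atoms are independent, so intensities follow the terms of (0.5069 + 0.4931)^4.
P(M) = 0.5069^4 = 0.066022
P(M+2) = 4 × 0.5069^3 × 0.4931^1 = 0.256899
P(M+4) = 6 × 0.5069^2 × 0.4931^2 = 0.374857
P(M+6) = 4 × 0.5069^1 × 0.4931^3 = 0.243101
P(M+8) = 0.4931^4 = 0.059121
The M+4 peak is largest (0.374857); scaling to 100 gives 17.61 : 68.53 : 100.00 : 64.85 : 15.77.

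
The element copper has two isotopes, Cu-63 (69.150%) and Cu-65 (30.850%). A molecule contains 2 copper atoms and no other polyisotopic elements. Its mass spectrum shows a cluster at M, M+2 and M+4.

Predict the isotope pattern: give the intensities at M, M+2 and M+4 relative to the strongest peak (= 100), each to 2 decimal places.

Expanding (0.69150 + 0.30850)^2:
P(M) = 0.69150^2 = 0.478172
P(M+2) = 2 × 0.69150^1 × 0.30850^1 = 0.426656
P(M+4) = 0.30850^2 = 0.095172
The M peak is largest (0.478172); scaling to 100 gives 100.00 : 89.23 : 19.90.

100.00 : 89.23 : 19.90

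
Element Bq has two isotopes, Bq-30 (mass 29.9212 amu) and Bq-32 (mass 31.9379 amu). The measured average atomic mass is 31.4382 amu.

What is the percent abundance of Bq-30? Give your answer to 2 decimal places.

Let x be the fractional abundance of Bq-30; then Bq-32 has abundance 1 − x.
29.9212·x + 31.9379·(1 − x) = 31.4382
(29.9212 − 31.9379)·x = 31.4382 − 31.9379
x = -0.4997 / -2.0167 = 0.24778 → 24.78% Bq-30, 75.22% Bq-32.

24.78%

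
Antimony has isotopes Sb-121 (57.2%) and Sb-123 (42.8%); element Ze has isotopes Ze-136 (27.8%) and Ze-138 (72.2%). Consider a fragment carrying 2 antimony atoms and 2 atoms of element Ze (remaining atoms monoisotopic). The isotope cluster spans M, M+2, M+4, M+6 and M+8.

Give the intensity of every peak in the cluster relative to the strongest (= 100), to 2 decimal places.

6.63 : 44.37 : 100.00 : 86.23 : 25.05

Antimony pattern (n=2): 0.327184 : 0.489632 : 0.183184
Element Ze pattern (n=2): 0.077284 : 0.401432 : 0.521284
Convolve the two distributions (both contribute in 2-u steps):
  M: 0.327184×0.077284 = 0.025286
  M+2: 0.327184×0.401432 + 0.489632×0.077284 = 0.169183
  M+4: 0.327184×0.521284 + 0.489632×0.401432 + 0.183184×0.077284 = 0.381267
  M+6: 0.489632×0.521284 + 0.183184×0.401432 = 0.328773
  M+8: 0.183184×0.521284 = 0.095491
Scale to base peak (0.381267) = 100: 6.63 : 44.37 : 100.00 : 86.23 : 25.05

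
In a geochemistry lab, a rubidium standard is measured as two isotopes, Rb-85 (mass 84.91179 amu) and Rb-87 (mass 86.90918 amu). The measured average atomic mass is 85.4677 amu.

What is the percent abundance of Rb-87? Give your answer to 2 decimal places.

With x = fraction of Rb-85 (so Rb-87 is 1 − x):
84.91179·x + 86.90918·(1 − x) = 85.4677
(84.91179 − 86.90918)·x = 85.4677 − 86.90918
x = -1.44148 / -1.99739 = 0.72168 → 72.17% Rb-85, 27.83% Rb-87.

27.83%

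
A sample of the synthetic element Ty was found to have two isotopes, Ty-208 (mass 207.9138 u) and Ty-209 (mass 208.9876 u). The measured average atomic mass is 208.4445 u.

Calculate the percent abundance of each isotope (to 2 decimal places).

Let x be the fractional abundance of Ty-208; then Ty-209 has abundance 1 − x.
207.9138·x + 208.9876·(1 − x) = 208.4445
(207.9138 − 208.9876)·x = 208.4445 − 208.9876
x = -0.5431 / -1.0738 = 0.50577 → 50.58% Ty-208, 49.42% Ty-209.

Ty-208: 50.58%, Ty-209: 49.42%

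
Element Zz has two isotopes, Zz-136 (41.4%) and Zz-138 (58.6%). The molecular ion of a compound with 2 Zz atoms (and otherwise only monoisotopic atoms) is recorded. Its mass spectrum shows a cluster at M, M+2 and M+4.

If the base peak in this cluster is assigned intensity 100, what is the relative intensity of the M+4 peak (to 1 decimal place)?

Term probabilities: M 0.1714, M+2 0.4852, M+4 0.3434. Base peak = M+2.
P(M+2) = C(2,1) × 0.414^1 × 0.586^1 = 2 × 0.4140 × 0.5860 = 0.485208 (base)
P(M+4) = C(2,2) × 0.414^0 × 0.586^2 = 1 × 1.0000 × 0.343396 = 0.343396
Relative intensity = 0.343396 / 0.485208 × 100 = 70.8

70.8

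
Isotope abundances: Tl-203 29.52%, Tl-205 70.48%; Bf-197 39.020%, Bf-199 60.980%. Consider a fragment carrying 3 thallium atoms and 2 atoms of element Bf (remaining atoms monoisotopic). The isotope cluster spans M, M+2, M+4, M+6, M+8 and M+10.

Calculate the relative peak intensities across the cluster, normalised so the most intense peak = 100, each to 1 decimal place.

Thallium pattern (n=3): 0.02572463 : 0.18425524 : 0.43991564 : 0.35010449
Element Bf pattern (n=2): 0.15225604 : 0.47588792 : 0.37185604
Convolve the two distributions (both contribute in 2-u steps):
  M: 0.02572463×0.15225604 = 0.003917
  M+2: 0.02572463×0.47588792 + 0.18425524×0.15225604 = 0.040296
  M+4: 0.02572463×0.37185604 + 0.18425524×0.47588792 + 0.43991564×0.15225604 = 0.164231
  M+6: 0.18425524×0.37185604 + 0.43991564×0.47588792 + 0.35010449×0.15225604 = 0.331172
  M+8: 0.43991564×0.37185604 + 0.35010449×0.47588792 = 0.330196
  M+10: 0.35010449×0.37185604 = 0.130188
Scale to base peak (0.331172) = 100: 1.2 : 12.2 : 49.6 : 100.0 : 99.7 : 39.3

1.2 : 12.2 : 49.6 : 100.0 : 99.7 : 39.3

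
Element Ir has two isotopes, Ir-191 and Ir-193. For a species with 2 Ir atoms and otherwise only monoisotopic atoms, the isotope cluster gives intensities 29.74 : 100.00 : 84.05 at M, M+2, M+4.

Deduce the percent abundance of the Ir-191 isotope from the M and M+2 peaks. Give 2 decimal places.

37.30%

Write p for the Ir-191 fraction. I(M+2)/I(M) = [C(2,1)·p^1·(1−p)] / p^2 = 2·(1−p)/p = 100.00/29.74 = 3.3625
(1−p)/p = 3.3625/2 = 1.6812  ⇒  p = 1/(1 + 1.6812) = 0.3730
Ir-191: 37.30%, Ir-193: 62.70%.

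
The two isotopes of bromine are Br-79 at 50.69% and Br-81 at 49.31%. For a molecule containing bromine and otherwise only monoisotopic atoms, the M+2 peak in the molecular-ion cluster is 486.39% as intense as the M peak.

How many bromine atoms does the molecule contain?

The M+2/M ratio from n Br atoms is n · q/p = n · 0.4931/0.5069.
n = 4.8639 × 0.5069/0.4931 = 5.00 ≈ 5

5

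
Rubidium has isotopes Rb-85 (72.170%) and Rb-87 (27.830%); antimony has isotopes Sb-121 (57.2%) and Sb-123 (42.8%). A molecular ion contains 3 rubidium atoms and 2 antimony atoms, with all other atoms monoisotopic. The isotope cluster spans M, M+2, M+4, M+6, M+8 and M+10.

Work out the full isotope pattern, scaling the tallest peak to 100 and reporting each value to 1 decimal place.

36.5 : 96.9 : 100.0 : 50.1 : 12.3 : 1.2

Rubidium pattern (n=3): 0.37589809 : 0.43485841 : 0.16768892 : 0.02155458
Antimony pattern (n=2): 0.327184 : 0.489632 : 0.183184
Convolve the two distributions (both contribute in 2-u steps):
  M: 0.37589809×0.327184 = 0.122988
  M+2: 0.37589809×0.489632 + 0.43485841×0.327184 = 0.326330
  M+4: 0.37589809×0.183184 + 0.43485841×0.489632 + 0.16768892×0.327184 = 0.336644
  M+6: 0.43485841×0.183184 + 0.16768892×0.489632 + 0.02155458×0.327184 = 0.168817
  M+8: 0.16768892×0.183184 + 0.02155458×0.489632 = 0.041272
  M+10: 0.02155458×0.183184 = 0.003948
Scale to base peak (0.336644) = 100: 36.5 : 96.9 : 100.0 : 50.1 : 12.3 : 1.2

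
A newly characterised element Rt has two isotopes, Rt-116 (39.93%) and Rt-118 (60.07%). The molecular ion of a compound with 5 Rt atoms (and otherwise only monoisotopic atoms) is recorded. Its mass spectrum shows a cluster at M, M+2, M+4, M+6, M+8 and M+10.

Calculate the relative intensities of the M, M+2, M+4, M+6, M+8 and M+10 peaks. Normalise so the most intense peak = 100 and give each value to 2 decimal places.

The 5 Rt atoms are independent, so intensities follow the terms of (0.3993 + 0.6007)^5.
P(M) = 0.3993^5 = 0.010151
P(M+2) = 5 × 0.3993^4 × 0.6007^1 = 0.076353
P(M+4) = 10 × 0.3993^3 × 0.6007^2 = 0.229728
P(M+6) = 10 × 0.3993^2 × 0.6007^3 = 0.345598
P(M+8) = 5 × 0.3993^1 × 0.6007^4 = 0.259956
P(M+10) = 0.6007^5 = 0.078215
The M+6 peak is largest (0.345598); scaling to 100 gives 2.94 : 22.09 : 66.47 : 100.00 : 75.22 : 22.63.

2.94 : 22.09 : 66.47 : 100.00 : 75.22 : 22.63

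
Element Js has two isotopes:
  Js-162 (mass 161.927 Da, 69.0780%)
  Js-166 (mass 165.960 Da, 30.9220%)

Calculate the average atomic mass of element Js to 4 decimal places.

Weight each isotope mass by its fractional abundance: 0.690780 × 161.927 + 0.309220 × 165.960
= 111.85593 + 51.31815 = 163.17408 Da

163.1741 Da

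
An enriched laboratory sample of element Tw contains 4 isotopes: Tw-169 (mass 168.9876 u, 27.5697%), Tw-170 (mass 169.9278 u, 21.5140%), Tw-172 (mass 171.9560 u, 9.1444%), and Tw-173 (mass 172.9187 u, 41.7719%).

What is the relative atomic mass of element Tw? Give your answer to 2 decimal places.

171.10 u

Weight each isotope mass by its fractional abundance: 0.275697 × 168.9876 + 0.215140 × 169.9278 + 0.091444 × 171.9560 + 0.417719 × 172.9187
= 46.58937 + 36.55827 + 15.72434 + 72.23143 = 171.10341 u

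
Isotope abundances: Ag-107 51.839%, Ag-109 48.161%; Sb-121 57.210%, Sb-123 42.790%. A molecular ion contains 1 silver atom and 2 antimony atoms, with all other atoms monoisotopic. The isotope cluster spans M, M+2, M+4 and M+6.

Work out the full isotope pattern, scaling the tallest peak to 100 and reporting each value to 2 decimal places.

41.24 : 100.00 : 80.38 : 21.43

Silver pattern (n=1): 0.51839 : 0.48161
Antimony pattern (n=2): 0.32729841 : 0.48960318 : 0.18309841
Convolve the two distributions (both contribute in 2-u steps):
  M: 0.51839×0.32729841 = 0.169668
  M+2: 0.51839×0.48960318 + 0.48161×0.32729841 = 0.411436
  M+4: 0.51839×0.18309841 + 0.48161×0.48960318 = 0.330714
  M+6: 0.48161×0.18309841 = 0.088182
Scale to base peak (0.411436) = 100: 41.24 : 100.00 : 80.38 : 21.43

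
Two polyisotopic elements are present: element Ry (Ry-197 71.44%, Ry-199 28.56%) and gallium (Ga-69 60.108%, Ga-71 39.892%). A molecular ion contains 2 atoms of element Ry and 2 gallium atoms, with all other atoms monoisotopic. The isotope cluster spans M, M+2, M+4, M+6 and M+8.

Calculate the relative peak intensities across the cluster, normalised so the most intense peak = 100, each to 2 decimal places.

Element Ry pattern (n=2): 0.51036736 : 0.40806528 : 0.08156736
Gallium pattern (n=2): 0.36129717 : 0.47956567 : 0.15913717
Convolve the two distributions (both contribute in 2-u steps):
  M: 0.51036736×0.36129717 = 0.184394
  M+2: 0.51036736×0.47956567 + 0.40806528×0.36129717 = 0.392187
  M+4: 0.51036736×0.15913717 + 0.40806528×0.47956567 + 0.08156736×0.36129717 = 0.306383
  M+6: 0.40806528×0.15913717 + 0.08156736×0.47956567 = 0.104055
  M+8: 0.08156736×0.15913717 = 0.012980
Scale to base peak (0.392187) = 100: 47.02 : 100.00 : 78.12 : 26.53 : 3.31

47.02 : 100.00 : 78.12 : 26.53 : 3.31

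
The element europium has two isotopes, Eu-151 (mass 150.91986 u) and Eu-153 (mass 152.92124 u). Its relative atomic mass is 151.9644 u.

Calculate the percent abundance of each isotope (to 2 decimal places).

Eu-151: 47.81%, Eu-153: 52.19%

With x = fraction of Eu-151 (so Eu-153 is 1 − x):
150.91986·x + 152.92124·(1 − x) = 151.9644
(150.91986 − 152.92124)·x = 151.9644 − 152.92124
x = -0.95684 / -2.00138 = 0.47809 → 47.81% Eu-151, 52.19% Eu-153.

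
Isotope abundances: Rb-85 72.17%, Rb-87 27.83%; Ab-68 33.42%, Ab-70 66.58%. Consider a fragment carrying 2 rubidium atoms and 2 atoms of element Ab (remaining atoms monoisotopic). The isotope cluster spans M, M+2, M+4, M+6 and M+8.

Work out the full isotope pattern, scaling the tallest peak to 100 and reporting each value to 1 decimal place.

13.9 : 66.1 : 100.0 : 50.8 : 8.2

Rubidium pattern (n=2): 0.52085089 : 0.40169822 : 0.07745089
Element Ab pattern (n=2): 0.11168964 : 0.44502072 : 0.44328964
Convolve the two distributions (both contribute in 2-u steps):
  M: 0.52085089×0.11168964 = 0.058174
  M+2: 0.52085089×0.44502072 + 0.40169822×0.11168964 = 0.276655
  M+4: 0.52085089×0.44328964 + 0.40169822×0.44502072 + 0.07745089×0.11168964 = 0.418302
  M+6: 0.40169822×0.44328964 + 0.07745089×0.44502072 = 0.212536
  M+8: 0.07745089×0.44328964 = 0.034333
Scale to base peak (0.418302) = 100: 13.9 : 66.1 : 100.0 : 50.8 : 8.2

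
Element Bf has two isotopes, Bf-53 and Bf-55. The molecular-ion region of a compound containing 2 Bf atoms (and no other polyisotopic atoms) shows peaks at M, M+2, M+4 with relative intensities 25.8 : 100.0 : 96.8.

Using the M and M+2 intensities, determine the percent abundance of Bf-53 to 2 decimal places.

Write p for the Bf-53 fraction. I(M+2)/I(M) = [C(2,1)·p^1·(1−p)] / p^2 = 2·(1−p)/p = 100.0/25.8 = 3.8760
(1−p)/p = 3.8760/2 = 1.9380  ⇒  p = 1/(1 + 1.9380) = 0.3404
Bf-53: 34.04%, Bf-55: 65.96%.

34.04%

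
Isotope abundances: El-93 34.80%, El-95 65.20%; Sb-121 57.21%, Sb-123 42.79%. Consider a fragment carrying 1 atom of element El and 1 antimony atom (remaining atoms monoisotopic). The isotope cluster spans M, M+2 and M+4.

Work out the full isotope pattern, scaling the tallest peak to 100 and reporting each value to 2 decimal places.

38.15 : 100.00 : 53.45

Element El pattern (n=1): 0.3480 : 0.6520
Antimony pattern (n=1): 0.5721 : 0.4279
Convolve the two distributions (both contribute in 2-u steps):
  M: 0.3480×0.5721 = 0.199091
  M+2: 0.3480×0.4279 + 0.6520×0.5721 = 0.521918
  M+4: 0.6520×0.4279 = 0.278991
Scale to base peak (0.521918) = 100: 38.15 : 100.00 : 53.45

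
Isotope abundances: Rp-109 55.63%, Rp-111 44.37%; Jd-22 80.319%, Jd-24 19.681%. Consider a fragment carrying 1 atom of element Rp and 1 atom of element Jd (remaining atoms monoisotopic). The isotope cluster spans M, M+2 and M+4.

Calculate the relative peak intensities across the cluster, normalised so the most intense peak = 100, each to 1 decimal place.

95.9 : 100.0 : 18.7

Element Rp pattern (n=1): 0.5563 : 0.4437
Element Jd pattern (n=1): 0.80319 : 0.19681
Convolve the two distributions (both contribute in 2-u steps):
  M: 0.5563×0.80319 = 0.446815
  M+2: 0.5563×0.19681 + 0.4437×0.80319 = 0.465861
  M+4: 0.4437×0.19681 = 0.087325
Scale to base peak (0.465861) = 100: 95.9 : 100.0 : 18.7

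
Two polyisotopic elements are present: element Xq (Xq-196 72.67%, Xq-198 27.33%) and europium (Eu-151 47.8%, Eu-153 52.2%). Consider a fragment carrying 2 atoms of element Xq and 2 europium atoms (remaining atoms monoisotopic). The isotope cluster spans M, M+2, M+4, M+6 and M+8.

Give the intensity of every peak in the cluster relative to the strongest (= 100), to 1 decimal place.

33.6 : 98.6 : 100.0 : 40.5 : 5.7

Element Xq pattern (n=2): 0.52809289 : 0.39721422 : 0.07469289
Europium pattern (n=2): 0.228484 : 0.499032 : 0.272484
Convolve the two distributions (both contribute in 2-u steps):
  M: 0.52809289×0.228484 = 0.120661
  M+2: 0.52809289×0.499032 + 0.39721422×0.228484 = 0.354292
  M+4: 0.52809289×0.272484 + 0.39721422×0.499032 + 0.07469289×0.228484 = 0.359186
  M+6: 0.39721422×0.272484 + 0.07469289×0.499032 = 0.145509
  M+8: 0.07469289×0.272484 = 0.020353
Scale to base peak (0.359186) = 100: 33.6 : 98.6 : 100.0 : 40.5 : 5.7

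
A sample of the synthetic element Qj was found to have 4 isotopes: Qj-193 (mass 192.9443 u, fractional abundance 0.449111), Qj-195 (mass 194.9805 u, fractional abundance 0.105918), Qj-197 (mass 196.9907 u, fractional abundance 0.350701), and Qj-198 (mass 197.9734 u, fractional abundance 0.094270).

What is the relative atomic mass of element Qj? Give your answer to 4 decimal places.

195.0531 u

Ar = Σ fᵢ·mᵢ = 0.449111 × 192.9443 + 0.105918 × 194.9805 + 0.350701 × 196.9907 + 0.094270 × 197.9734
= 86.65341 + 20.65194 + 69.08484 + 18.66295 = 195.05314 u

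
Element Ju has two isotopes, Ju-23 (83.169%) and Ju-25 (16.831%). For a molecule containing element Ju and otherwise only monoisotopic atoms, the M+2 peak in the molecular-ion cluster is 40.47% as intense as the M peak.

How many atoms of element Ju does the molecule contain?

With n Ju atoms, P(M+2)/P(M) = C(n,1)·p^(n−1)q / p^n = n·q/p = n · 0.16831/0.83169.
n = 0.4047 × 0.83169/0.16831 = 2.00 ≈ 2

2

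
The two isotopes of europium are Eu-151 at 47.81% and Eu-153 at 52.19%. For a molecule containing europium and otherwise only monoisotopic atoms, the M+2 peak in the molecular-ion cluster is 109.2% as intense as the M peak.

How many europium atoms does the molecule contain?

With n Eu atoms, P(M+2)/P(M) = C(n,1)·p^(n−1)q / p^n = n·q/p = n · 0.5219/0.4781.
n = 1.092 × 0.4781/0.5219 = 1.00 ≈ 1

1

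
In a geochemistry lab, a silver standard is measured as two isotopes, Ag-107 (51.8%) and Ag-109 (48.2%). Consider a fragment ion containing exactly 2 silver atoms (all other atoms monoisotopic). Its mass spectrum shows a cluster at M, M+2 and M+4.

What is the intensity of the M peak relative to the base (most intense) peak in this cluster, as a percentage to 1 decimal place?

53.7%

Term probabilities: M 0.2683, M+2 0.4994, M+4 0.2323. Base peak = M+2.
P(M+2) = C(2,1) × 0.518^1 × 0.482^1 = 2 × 0.5180 × 0.4820 = 0.499352 (base)
P(M) = C(2,0) × 0.518^2 × 0.482^0 = 1 × 0.268324 × 1.0000 = 0.268324
Relative intensity = 0.268324 / 0.499352 × 100 = 53.7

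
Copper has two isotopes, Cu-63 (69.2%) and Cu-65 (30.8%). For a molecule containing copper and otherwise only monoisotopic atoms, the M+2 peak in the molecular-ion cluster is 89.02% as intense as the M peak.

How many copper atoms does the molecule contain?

2

The M+2/M ratio from n Cu atoms is n · q/p = n · 0.308/0.692.
n = 0.8902 × 0.692/0.308 = 2.00 ≈ 2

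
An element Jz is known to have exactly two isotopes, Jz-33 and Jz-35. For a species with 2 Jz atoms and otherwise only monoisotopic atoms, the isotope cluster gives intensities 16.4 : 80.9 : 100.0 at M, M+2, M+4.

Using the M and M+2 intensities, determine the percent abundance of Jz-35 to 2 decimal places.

71.15%

If p is the fraction of Jz that is Jz-33, then I(M+2)/I(M) = [C(2,1)·p^1·(1−p)] / p^2 = 2·(1−p)/p = 80.9/16.4 = 4.9329
(1−p)/p = 4.9329/2 = 2.4665  ⇒  p = 1/(1 + 2.4665) = 0.2885
Jz-33: 28.85%, Jz-35: 71.15%.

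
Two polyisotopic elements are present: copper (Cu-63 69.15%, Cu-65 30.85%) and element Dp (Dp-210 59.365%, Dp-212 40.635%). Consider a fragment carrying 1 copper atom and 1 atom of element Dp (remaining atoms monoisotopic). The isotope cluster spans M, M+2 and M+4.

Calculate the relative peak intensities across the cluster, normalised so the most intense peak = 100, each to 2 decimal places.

88.45 : 100.00 : 27.01

Copper pattern (n=1): 0.6915 : 0.3085
Element Dp pattern (n=1): 0.59365 : 0.40635
Convolve the two distributions (both contribute in 2-u steps):
  M: 0.6915×0.59365 = 0.410509
  M+2: 0.6915×0.40635 + 0.3085×0.59365 = 0.464132
  M+4: 0.3085×0.40635 = 0.125359
Scale to base peak (0.464132) = 100: 88.45 : 100.00 : 27.01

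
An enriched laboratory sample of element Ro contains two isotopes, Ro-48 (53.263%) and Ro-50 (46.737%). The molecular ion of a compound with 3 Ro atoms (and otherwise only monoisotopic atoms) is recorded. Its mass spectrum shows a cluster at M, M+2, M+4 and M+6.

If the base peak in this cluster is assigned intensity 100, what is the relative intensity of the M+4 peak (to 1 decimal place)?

Term probabilities: M 0.1511, M+2 0.3978, M+4 0.3490, M+6 0.1021. Base peak = M+2.
P(M+2) = C(3,1) × 0.53263^2 × 0.46737^1 = 3 × 0.28369472 × 0.46737 = 0.397771 (base)
P(M+4) = C(3,2) × 0.53263^1 × 0.46737^2 = 3 × 0.53263 × 0.21843472 = 0.349035
Relative intensity = 0.349035 / 0.397771 × 100 = 87.7

87.7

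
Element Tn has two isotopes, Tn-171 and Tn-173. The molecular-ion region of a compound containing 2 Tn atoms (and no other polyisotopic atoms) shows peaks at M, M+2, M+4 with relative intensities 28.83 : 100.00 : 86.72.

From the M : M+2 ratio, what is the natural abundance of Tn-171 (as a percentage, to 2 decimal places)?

36.57%

Let p = fractional abundance of Tn-171. I(M+2)/I(M) = [C(2,1)·p^1·(1−p)] / p^2 = 2·(1−p)/p = 100.00/28.83 = 3.4686
(1−p)/p = 3.4686/2 = 1.7343  ⇒  p = 1/(1 + 1.7343) = 0.3657
Tn-171: 36.57%, Tn-173: 63.43%.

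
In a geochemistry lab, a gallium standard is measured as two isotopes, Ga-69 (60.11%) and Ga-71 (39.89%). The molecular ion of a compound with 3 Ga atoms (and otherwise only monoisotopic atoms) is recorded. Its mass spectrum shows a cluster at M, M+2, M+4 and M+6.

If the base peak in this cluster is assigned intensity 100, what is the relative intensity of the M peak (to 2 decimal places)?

(0.6011 + 0.3989)^3 gives M 0.2172, M+2 0.4324, M+4 0.2869, M+6 0.0635; the largest is M+2.
P(M+2) = C(3,1) × 0.6011^2 × 0.3989^1 = 3 × 0.36132121 × 0.3989 = 0.432393 (base)
P(M) = C(3,0) × 0.6011^3 × 0.3989^0 = 1 × 0.21719018 × 1.0000 = 0.217190
Relative intensity = 0.217190 / 0.432393 × 100 = 50.23

50.23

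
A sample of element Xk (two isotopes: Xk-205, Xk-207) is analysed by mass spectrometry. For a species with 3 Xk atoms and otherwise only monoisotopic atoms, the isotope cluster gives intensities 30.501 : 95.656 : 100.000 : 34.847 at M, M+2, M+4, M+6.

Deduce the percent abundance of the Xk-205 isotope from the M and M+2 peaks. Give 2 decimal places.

Write p for the Xk-205 fraction. I(M+2)/I(M) = [C(3,1)·p^2·(1−p)] / p^3 = 3·(1−p)/p = 95.656/30.501 = 3.1362
(1−p)/p = 3.1362/3 = 1.0454  ⇒  p = 1/(1 + 1.0454) = 0.4889
Xk-205: 48.89%, Xk-207: 51.11%.

48.89%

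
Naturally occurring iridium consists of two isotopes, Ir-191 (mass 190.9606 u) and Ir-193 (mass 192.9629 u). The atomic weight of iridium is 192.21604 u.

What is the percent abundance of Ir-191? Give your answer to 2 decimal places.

Let x be the fractional abundance of Ir-191; then Ir-193 has abundance 1 − x.
190.9606·x + 192.9629·(1 − x) = 192.21604
(190.9606 − 192.9629)·x = 192.21604 − 192.9629
x = -0.74686 / -2.0023 = 0.37300 → 37.30% Ir-191, 62.70% Ir-193.

37.30%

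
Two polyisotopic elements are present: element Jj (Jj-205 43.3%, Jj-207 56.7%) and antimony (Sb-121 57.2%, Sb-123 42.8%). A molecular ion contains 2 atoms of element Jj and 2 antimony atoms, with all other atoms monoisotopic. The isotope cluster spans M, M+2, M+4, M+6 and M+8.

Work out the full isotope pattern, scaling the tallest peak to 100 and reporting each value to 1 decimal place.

16.1 : 66.4 : 100.0 : 65.1 : 15.5

Element Jj pattern (n=2): 0.187489 : 0.491022 : 0.321489
Antimony pattern (n=2): 0.327184 : 0.489632 : 0.183184
Convolve the two distributions (both contribute in 2-u steps):
  M: 0.187489×0.327184 = 0.061343
  M+2: 0.187489×0.489632 + 0.491022×0.327184 = 0.252455
  M+4: 0.187489×0.183184 + 0.491022×0.489632 + 0.321489×0.327184 = 0.379951
  M+6: 0.491022×0.183184 + 0.321489×0.489632 = 0.247359
  M+8: 0.321489×0.183184 = 0.058892
Scale to base peak (0.379951) = 100: 16.1 : 66.4 : 100.0 : 65.1 : 15.5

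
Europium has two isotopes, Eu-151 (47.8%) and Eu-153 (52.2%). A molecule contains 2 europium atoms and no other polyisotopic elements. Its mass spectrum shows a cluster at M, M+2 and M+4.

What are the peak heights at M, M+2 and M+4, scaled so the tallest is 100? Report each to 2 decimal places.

45.79 : 100.00 : 54.60

Expanding (0.478 + 0.522)^2:
P(M) = 0.478^2 = 0.228484
P(M+2) = 2 × 0.478^1 × 0.522^1 = 0.499032
P(M+4) = 0.522^2 = 0.272484
The M+2 peak is largest (0.499032); scaling to 100 gives 45.79 : 100.00 : 54.60.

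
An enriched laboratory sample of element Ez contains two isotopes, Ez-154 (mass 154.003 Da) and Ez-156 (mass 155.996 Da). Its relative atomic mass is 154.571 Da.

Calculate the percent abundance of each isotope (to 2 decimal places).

Writing the weighted mean with unknown fraction x of Ez-154:
154.003·x + 155.996·(1 − x) = 154.571
(154.003 − 155.996)·x = 154.571 − 155.996
x = -1.425 / -1.993 = 0.71500 → 71.50% Ez-154, 28.50% Ez-156.

Ez-154: 71.50%, Ez-156: 28.50%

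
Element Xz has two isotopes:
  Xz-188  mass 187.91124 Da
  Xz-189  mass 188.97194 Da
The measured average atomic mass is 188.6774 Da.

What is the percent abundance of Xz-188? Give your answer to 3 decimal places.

27.768%

Let x be the fractional abundance of Xz-188; then Xz-189 has abundance 1 − x.
187.91124·x + 188.97194·(1 − x) = 188.6774
(187.91124 − 188.97194)·x = 188.6774 − 188.97194
x = -0.29454 / -1.06070 = 0.27768 → 27.768% Xz-188, 72.232% Xz-189.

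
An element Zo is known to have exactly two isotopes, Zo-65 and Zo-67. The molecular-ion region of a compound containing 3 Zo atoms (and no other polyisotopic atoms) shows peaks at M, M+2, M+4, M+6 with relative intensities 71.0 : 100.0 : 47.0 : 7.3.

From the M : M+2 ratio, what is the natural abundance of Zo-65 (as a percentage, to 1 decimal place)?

If p is the fraction of Zo that is Zo-65, then I(M+2)/I(M) = [C(3,1)·p^2·(1−p)] / p^3 = 3·(1−p)/p = 100.0/71.0 = 1.4085
(1−p)/p = 1.4085/3 = 0.4695  ⇒  p = 1/(1 + 0.4695) = 0.6805
Zo-65: 68.1%, Zo-67: 31.9%.

68.1%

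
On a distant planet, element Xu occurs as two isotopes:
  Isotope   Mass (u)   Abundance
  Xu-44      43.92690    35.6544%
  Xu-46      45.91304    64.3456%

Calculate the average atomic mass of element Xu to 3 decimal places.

Ar = Σ fᵢ·mᵢ = 0.356544 × 43.92690 + 0.643456 × 45.91304
= 15.661873 + 29.543021 = 45.204894 u

45.205 u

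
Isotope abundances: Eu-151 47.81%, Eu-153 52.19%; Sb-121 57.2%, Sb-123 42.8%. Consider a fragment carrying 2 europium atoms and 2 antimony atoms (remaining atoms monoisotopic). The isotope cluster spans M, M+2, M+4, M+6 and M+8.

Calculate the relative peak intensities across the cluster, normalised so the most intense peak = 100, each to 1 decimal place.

Europium pattern (n=2): 0.22857961 : 0.49904078 : 0.27237961
Antimony pattern (n=2): 0.327184 : 0.489632 : 0.183184
Convolve the two distributions (both contribute in 2-u steps):
  M: 0.22857961×0.327184 = 0.074788
  M+2: 0.22857961×0.489632 + 0.49904078×0.327184 = 0.275198
  M+4: 0.22857961×0.183184 + 0.49904078×0.489632 + 0.27237961×0.327184 = 0.375337
  M+6: 0.49904078×0.183184 + 0.27237961×0.489632 = 0.224782
  M+8: 0.27237961×0.183184 = 0.049896
Scale to base peak (0.375337) = 100: 19.9 : 73.3 : 100.0 : 59.9 : 13.3

19.9 : 73.3 : 100.0 : 59.9 : 13.3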